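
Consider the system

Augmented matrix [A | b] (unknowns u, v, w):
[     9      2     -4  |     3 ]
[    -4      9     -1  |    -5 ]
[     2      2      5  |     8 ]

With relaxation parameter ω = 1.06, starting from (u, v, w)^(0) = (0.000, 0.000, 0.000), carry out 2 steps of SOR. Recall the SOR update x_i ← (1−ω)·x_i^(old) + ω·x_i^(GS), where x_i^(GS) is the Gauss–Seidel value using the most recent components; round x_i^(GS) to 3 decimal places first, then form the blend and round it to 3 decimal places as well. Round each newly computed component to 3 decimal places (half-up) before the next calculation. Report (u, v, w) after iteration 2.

(1.244, 0.226, 0.969)

Iteration 1:
  u: GS value = (3 - (2)·0.000 - (-4)·0.000) / (9) = 0.333;  u ← (1−ω)·0.000 + ω·0.333 = 0.353
  v: GS value = (-5 - (-4)·0.353 - (-1)·0.000) / (9) = -0.399;  v ← (1−ω)·0.000 + ω·-0.399 = -0.423
  w: GS value = (8 - (2)·0.353 - (2)·-0.423) / (5) = 1.628;  w ← (1−ω)·0.000 + ω·1.628 = 1.726
Iteration 2:
  u: GS value = (3 - (2)·-0.423 - (-4)·1.726) / (9) = 1.194;  u ← (1−ω)·0.353 + ω·1.194 = 1.244
  v: GS value = (-5 - (-4)·1.244 - (-1)·1.726) / (9) = 0.189;  v ← (1−ω)·-0.423 + ω·0.189 = 0.226
  w: GS value = (8 - (2)·1.244 - (2)·0.226) / (5) = 1.012;  w ← (1−ω)·1.726 + ω·1.012 = 0.969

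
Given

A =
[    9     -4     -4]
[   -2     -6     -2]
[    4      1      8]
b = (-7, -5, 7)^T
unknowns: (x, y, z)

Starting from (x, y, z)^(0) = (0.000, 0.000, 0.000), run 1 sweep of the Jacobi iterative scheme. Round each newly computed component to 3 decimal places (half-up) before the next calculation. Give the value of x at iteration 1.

-0.778

Iteration 1:
  x = (-7 - (-4)·0.000 - (-4)·0.000) / (9) = -0.778
  y = (-5 - (-2)·0.000 - (-2)·0.000) / (-6) = 0.833
  z = (7 - (4)·0.000 - (1)·0.000) / (8) = 0.875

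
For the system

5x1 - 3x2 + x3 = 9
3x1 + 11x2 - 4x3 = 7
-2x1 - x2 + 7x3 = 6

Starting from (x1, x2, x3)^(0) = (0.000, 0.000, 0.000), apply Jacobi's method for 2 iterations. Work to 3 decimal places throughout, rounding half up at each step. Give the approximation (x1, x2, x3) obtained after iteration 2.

Iteration 1:
  x1 = (9 - (-3)·0.000 - (1)·0.000) / (5) = 1.800
  x2 = (7 - (3)·0.000 - (-4)·0.000) / (11) = 0.636
  x3 = (6 - (-2)·0.000 - (-1)·0.000) / (7) = 0.857
Iteration 2:
  x1 = (9 - (-3)·0.636 - (1)·0.857) / (5) = 2.010
  x2 = (7 - (3)·1.800 - (-4)·0.857) / (11) = 0.457
  x3 = (6 - (-2)·1.800 - (-1)·0.636) / (7) = 1.462

(2.010, 0.457, 1.462)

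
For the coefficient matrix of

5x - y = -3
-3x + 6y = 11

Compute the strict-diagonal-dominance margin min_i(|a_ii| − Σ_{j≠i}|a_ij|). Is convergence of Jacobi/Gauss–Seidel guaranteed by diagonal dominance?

row 1: |5| − (1) = 4
row 2: |6| − (3) = 3
minimum over rows = 3 → strictly diagonally dominant (convergence guaranteed)

3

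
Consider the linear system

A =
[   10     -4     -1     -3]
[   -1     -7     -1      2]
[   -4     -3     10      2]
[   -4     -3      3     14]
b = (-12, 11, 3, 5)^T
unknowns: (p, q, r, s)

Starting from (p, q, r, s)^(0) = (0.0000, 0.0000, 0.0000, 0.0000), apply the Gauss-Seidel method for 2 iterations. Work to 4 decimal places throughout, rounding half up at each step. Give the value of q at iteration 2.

Iteration 1:
  p = (-12 - (-4)·0.0000 - (-1)·0.0000 - (-3)·0.0000) / (10) = -1.2000
  q = (11 - (-1)·-1.2000 - (-1)·0.0000 - (2)·0.0000) / (-7) = -1.4000
  r = (3 - (-4)·-1.2000 - (-3)·-1.4000 - (2)·0.0000) / (10) = -0.6000
  s = (5 - (-4)·-1.2000 - (-3)·-1.4000 - (3)·-0.6000) / (14) = -0.1571
Iteration 2:
  p = (-12 - (-4)·-1.4000 - (-1)·-0.6000 - (-3)·-0.1571) / (10) = -1.8671
  q = (11 - (-1)·-1.8671 - (-1)·-0.6000 - (2)·-0.1571) / (-7) = -1.2639
  r = (3 - (-4)·-1.8671 - (-3)·-1.2639 - (2)·-0.1571) / (10) = -0.7946
  s = (5 - (-4)·-1.8671 - (-3)·-1.2639 - (3)·-0.7946) / (14) = -0.2769

-1.2639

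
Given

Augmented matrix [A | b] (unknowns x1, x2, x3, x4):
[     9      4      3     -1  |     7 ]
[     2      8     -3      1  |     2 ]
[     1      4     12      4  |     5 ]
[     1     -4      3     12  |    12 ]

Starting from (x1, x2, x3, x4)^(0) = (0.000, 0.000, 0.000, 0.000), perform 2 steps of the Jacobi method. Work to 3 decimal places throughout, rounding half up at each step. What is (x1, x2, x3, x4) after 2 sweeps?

Iteration 1:
  x1 = (7 - (4)·0.000 - (3)·0.000 - (-1)·0.000) / (9) = 0.778
  x2 = (2 - (2)·0.000 - (-3)·0.000 - (1)·0.000) / (8) = 0.250
  x3 = (5 - (1)·0.000 - (4)·0.000 - (4)·0.000) / (12) = 0.417
  x4 = (12 - (1)·0.000 - (-4)·0.000 - (3)·0.000) / (12) = 1.000
Iteration 2:
  x1 = (7 - (4)·0.250 - (3)·0.417 - (-1)·1.000) / (9) = 0.639
  x2 = (2 - (2)·0.778 - (-3)·0.417 - (1)·1.000) / (8) = 0.087
  x3 = (5 - (1)·0.778 - (4)·0.250 - (4)·1.000) / (12) = -0.065
  x4 = (12 - (1)·0.778 - (-4)·0.250 - (3)·0.417) / (12) = 0.914

(0.639, 0.087, -0.065, 0.914)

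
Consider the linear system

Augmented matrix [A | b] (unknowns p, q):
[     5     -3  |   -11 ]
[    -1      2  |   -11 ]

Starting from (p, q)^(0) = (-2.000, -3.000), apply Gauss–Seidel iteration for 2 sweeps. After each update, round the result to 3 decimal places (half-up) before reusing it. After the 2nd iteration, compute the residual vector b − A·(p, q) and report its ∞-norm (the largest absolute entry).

Iteration 1:
  p = (-11 - (-3)·-3.000) / (5) = -4.000
  q = (-11 - (-1)·-4.000) / (2) = -7.500
Iteration 2:
  p = (-11 - (-3)·-7.500) / (5) = -6.700
  q = (-11 - (-1)·-6.700) / (2) = -8.850
Residual b − A·x = (-4.050, 0.000); ∞-norm = 4.050

4.050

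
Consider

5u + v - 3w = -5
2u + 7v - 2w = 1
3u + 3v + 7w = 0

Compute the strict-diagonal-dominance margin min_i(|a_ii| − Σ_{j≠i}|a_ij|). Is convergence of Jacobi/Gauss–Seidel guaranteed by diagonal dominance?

row 1: |5| − (1+3) = 1
row 2: |7| − (2+2) = 3
row 3: |7| − (3+3) = 1
minimum over rows = 1 → strictly diagonally dominant (convergence guaranteed)

1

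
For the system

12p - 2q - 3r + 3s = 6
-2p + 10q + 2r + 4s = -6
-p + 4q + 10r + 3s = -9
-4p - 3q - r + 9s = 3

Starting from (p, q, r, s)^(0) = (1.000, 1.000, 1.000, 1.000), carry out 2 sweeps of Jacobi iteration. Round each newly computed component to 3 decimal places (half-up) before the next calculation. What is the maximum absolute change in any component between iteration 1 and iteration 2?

Iteration 1:
  p = (6 - (-2)·1.000 - (-3)·1.000 - (3)·1.000) / (12) = 0.667
  q = (-6 - (-2)·1.000 - (2)·1.000 - (4)·1.000) / (10) = -1.000
  r = (-9 - (-1)·1.000 - (4)·1.000 - (3)·1.000) / (10) = -1.500
  s = (3 - (-4)·1.000 - (-3)·1.000 - (-1)·1.000) / (9) = 1.222
Iteration 2:
  p = (6 - (-2)·-1.000 - (-3)·-1.500 - (3)·1.222) / (12) = -0.347
  q = (-6 - (-2)·0.667 - (2)·-1.500 - (4)·1.222) / (10) = -0.655
  r = (-9 - (-1)·0.667 - (4)·-1.000 - (3)·1.222) / (10) = -0.800
  s = (3 - (-4)·0.667 - (-3)·-1.000 - (-1)·-1.500) / (9) = 0.130
Change: (-1.014, 0.345, 0.700, -1.092) → max |·| = 1.092

1.092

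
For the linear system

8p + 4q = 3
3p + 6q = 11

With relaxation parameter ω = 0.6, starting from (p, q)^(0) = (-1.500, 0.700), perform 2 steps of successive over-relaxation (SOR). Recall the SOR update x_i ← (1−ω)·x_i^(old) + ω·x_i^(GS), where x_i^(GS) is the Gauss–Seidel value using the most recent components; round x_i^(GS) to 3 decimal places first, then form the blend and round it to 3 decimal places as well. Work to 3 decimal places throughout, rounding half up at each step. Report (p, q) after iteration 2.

Iteration 1:
  p: GS value = (3 - (4)·0.700) / (8) = 0.025;  p ← (1−ω)·-1.500 + ω·0.025 = -0.585
  q: GS value = (11 - (3)·-0.585) / (6) = 2.126;  q ← (1−ω)·0.700 + ω·2.126 = 1.556
Iteration 2:
  p: GS value = (3 - (4)·1.556) / (8) = -0.403;  p ← (1−ω)·-0.585 + ω·-0.403 = -0.476
  q: GS value = (11 - (3)·-0.476) / (6) = 2.071;  q ← (1−ω)·1.556 + ω·2.071 = 1.865

(-0.476, 1.865)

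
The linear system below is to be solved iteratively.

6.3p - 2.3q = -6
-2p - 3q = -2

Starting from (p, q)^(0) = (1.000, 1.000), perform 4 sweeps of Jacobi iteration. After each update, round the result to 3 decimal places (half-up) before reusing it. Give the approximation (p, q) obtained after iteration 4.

(-0.477, 1.044)

Iteration 1:
  p = (-6 - (-2.3)·1.000) / (6.3) = -0.587
  q = (-2 - (-2)·1.000) / (-3) = 0.000
Iteration 2:
  p = (-6 - (-2.3)·0.000) / (6.3) = -0.952
  q = (-2 - (-2)·-0.587) / (-3) = 1.058
Iteration 3:
  p = (-6 - (-2.3)·1.058) / (6.3) = -0.566
  q = (-2 - (-2)·-0.952) / (-3) = 1.301
Iteration 4:
  p = (-6 - (-2.3)·1.301) / (6.3) = -0.477
  q = (-2 - (-2)·-0.566) / (-3) = 1.044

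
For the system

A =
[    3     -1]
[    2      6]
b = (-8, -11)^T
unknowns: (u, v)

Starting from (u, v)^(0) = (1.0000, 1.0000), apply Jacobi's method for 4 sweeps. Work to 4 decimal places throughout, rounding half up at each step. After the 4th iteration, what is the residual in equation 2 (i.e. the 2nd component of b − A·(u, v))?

Iteration 1:
  u = (-8 - (-1)·1.0000) / (3) = -2.3333
  v = (-11 - (2)·1.0000) / (6) = -2.1667
Iteration 2:
  u = (-8 - (-1)·-2.1667) / (3) = -3.3889
  v = (-11 - (2)·-2.3333) / (6) = -1.0556
Iteration 3:
  u = (-8 - (-1)·-1.0556) / (3) = -3.0185
  v = (-11 - (2)·-3.3889) / (6) = -0.7037
Iteration 4:
  u = (-8 - (-1)·-0.7037) / (3) = -2.9012
  v = (-11 - (2)·-3.0185) / (6) = -0.8272
Residual b − A·x = (-0.1236, -0.2344)

-0.2344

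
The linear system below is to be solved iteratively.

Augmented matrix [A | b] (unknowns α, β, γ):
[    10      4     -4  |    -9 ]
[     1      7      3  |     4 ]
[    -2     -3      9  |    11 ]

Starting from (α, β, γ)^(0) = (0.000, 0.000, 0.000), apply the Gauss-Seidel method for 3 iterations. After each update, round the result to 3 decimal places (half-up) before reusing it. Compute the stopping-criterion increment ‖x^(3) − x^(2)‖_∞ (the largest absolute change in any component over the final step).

0.172

Iteration 1:
  α = (-9 - (4)·0.000 - (-4)·0.000) / (10) = -0.900
  β = (4 - (1)·-0.900 - (3)·0.000) / (7) = 0.700
  γ = (11 - (-2)·-0.900 - (-3)·0.700) / (9) = 1.256
Iteration 2:
  α = (-9 - (4)·0.700 - (-4)·1.256) / (10) = -0.678
  β = (4 - (1)·-0.678 - (3)·1.256) / (7) = 0.130
  γ = (11 - (-2)·-0.678 - (-3)·0.130) / (9) = 1.115
Iteration 3:
  α = (-9 - (4)·0.130 - (-4)·1.115) / (10) = -0.506
  β = (4 - (1)·-0.506 - (3)·1.115) / (7) = 0.166
  γ = (11 - (-2)·-0.506 - (-3)·0.166) / (9) = 1.165
Change: (0.172, 0.036, 0.050) → max |·| = 0.172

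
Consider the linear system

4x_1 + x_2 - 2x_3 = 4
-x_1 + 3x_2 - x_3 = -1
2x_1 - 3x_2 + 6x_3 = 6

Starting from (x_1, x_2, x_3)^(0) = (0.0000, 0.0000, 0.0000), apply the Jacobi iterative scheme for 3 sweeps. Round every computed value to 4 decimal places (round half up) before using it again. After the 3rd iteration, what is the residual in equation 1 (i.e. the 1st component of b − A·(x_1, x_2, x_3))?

0.2499

Iteration 1:
  x_1 = (4 - (1)·0.0000 - (-2)·0.0000) / (4) = 1.0000
  x_2 = (-1 - (-1)·0.0000 - (-1)·0.0000) / (3) = -0.3333
  x_3 = (6 - (2)·0.0000 - (-3)·0.0000) / (6) = 1.0000
Iteration 2:
  x_1 = (4 - (1)·-0.3333 - (-2)·1.0000) / (4) = 1.5833
  x_2 = (-1 - (-1)·1.0000 - (-1)·1.0000) / (3) = 0.3333
  x_3 = (6 - (2)·1.0000 - (-3)·-0.3333) / (6) = 0.5000
Iteration 3:
  x_1 = (4 - (1)·0.3333 - (-2)·0.5000) / (4) = 1.1667
  x_2 = (-1 - (-1)·1.5833 - (-1)·0.5000) / (3) = 0.3611
  x_3 = (6 - (2)·1.5833 - (-3)·0.3333) / (6) = 0.6389
Residual b − A·x = (0.2499, -0.2777, 0.9165)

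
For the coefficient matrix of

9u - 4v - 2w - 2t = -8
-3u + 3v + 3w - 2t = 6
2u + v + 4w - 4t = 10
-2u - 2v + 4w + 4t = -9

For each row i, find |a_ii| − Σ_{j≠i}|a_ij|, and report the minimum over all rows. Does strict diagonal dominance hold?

-5

row 1: |9| − (4+2+2) = 1
row 2: |3| − (3+3+2) = -5
row 3: |4| − (2+1+4) = -3
row 4: |4| − (2+2+4) = -4
minimum over rows = -5 → not strictly diagonally dominant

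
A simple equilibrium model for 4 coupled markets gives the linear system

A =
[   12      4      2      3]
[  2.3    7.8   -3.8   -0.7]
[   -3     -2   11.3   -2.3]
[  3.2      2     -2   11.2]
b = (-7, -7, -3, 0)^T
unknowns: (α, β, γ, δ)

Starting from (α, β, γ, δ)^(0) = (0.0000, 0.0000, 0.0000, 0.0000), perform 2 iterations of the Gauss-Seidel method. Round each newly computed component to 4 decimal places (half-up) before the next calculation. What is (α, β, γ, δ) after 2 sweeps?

(-0.2996, -1.0586, -0.4920, 0.1868)

Iteration 1:
  α = (-7 - (4)·0.0000 - (2)·0.0000 - (3)·0.0000) / (12) = -0.5833
  β = (-7 - (2.3)·-0.5833 - (-3.8)·0.0000 - (-0.7)·0.0000) / (7.8) = -0.7254
  γ = (-3 - (-3)·-0.5833 - (-2)·-0.7254 - (-2.3)·0.0000) / (11.3) = -0.5487
  δ = (0 - (3.2)·-0.5833 - (2)·-0.7254 - (-2)·-0.5487) / (11.2) = 0.1982
Iteration 2:
  α = (-7 - (4)·-0.7254 - (2)·-0.5487 - (3)·0.1982) / (12) = -0.2996
  β = (-7 - (2.3)·-0.2996 - (-3.8)·-0.5487 - (-0.7)·0.1982) / (7.8) = -1.0586
  γ = (-3 - (-3)·-0.2996 - (-2)·-1.0586 - (-2.3)·0.1982) / (11.3) = -0.4920
  δ = (0 - (3.2)·-0.2996 - (2)·-1.0586 - (-2)·-0.4920) / (11.2) = 0.1868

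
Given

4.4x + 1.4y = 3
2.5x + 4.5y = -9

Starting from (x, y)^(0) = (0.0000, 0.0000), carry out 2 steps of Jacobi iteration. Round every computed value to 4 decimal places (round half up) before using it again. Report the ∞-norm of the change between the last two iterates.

0.6364

Iteration 1:
  x = (3 - (1.4)·0.0000) / (4.4) = 0.6818
  y = (-9 - (2.5)·0.0000) / (4.5) = -2.0000
Iteration 2:
  x = (3 - (1.4)·-2.0000) / (4.4) = 1.3182
  y = (-9 - (2.5)·0.6818) / (4.5) = -2.3788
Change: (0.6364, -0.3788) → max |·| = 0.6364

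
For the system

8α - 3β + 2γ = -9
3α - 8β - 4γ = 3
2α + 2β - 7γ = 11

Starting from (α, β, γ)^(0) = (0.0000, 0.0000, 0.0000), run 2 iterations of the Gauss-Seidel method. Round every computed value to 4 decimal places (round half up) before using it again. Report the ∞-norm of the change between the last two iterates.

1.1470

Iteration 1:
  α = (-9 - (-3)·0.0000 - (2)·0.0000) / (8) = -1.1250
  β = (3 - (3)·-1.1250 - (-4)·0.0000) / (-8) = -0.7969
  γ = (11 - (2)·-1.1250 - (2)·-0.7969) / (-7) = -2.1205
Iteration 2:
  α = (-9 - (-3)·-0.7969 - (2)·-2.1205) / (8) = -0.8937
  β = (3 - (3)·-0.8937 - (-4)·-2.1205) / (-8) = 0.3501
  γ = (11 - (2)·-0.8937 - (2)·0.3501) / (-7) = -1.7267
Change: (0.2313, 1.1470, 0.3938) → max |·| = 1.1470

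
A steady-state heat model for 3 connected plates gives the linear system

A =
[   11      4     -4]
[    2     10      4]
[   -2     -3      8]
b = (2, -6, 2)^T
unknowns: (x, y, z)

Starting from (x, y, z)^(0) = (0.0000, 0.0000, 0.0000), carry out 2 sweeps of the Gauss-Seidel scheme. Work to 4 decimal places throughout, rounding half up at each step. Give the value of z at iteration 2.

0.0924

Iteration 1:
  x = (2 - (4)·0.0000 - (-4)·0.0000) / (11) = 0.1818
  y = (-6 - (2)·0.1818 - (4)·0.0000) / (10) = -0.6364
  z = (2 - (-2)·0.1818 - (-3)·-0.6364) / (8) = 0.0568
Iteration 2:
  x = (2 - (4)·-0.6364 - (-4)·0.0568) / (11) = 0.4339
  y = (-6 - (2)·0.4339 - (4)·0.0568) / (10) = -0.7095
  z = (2 - (-2)·0.4339 - (-3)·-0.7095) / (8) = 0.0924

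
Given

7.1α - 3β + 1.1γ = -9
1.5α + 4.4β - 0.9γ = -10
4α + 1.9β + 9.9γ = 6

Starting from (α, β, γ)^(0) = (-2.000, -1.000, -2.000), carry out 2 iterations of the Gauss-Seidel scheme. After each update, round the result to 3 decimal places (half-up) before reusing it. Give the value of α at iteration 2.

Iteration 1:
  α = (-9 - (-3)·-1.000 - (1.1)·-2.000) / (7.1) = -1.380
  β = (-10 - (1.5)·-1.380 - (-0.9)·-2.000) / (4.4) = -2.211
  γ = (6 - (4)·-1.380 - (1.9)·-2.211) / (9.9) = 1.588
Iteration 2:
  α = (-9 - (-3)·-2.211 - (1.1)·1.588) / (7.1) = -2.448
  β = (-10 - (1.5)·-2.448 - (-0.9)·1.588) / (4.4) = -1.113
  γ = (6 - (4)·-2.448 - (1.9)·-1.113) / (9.9) = 1.809

-2.448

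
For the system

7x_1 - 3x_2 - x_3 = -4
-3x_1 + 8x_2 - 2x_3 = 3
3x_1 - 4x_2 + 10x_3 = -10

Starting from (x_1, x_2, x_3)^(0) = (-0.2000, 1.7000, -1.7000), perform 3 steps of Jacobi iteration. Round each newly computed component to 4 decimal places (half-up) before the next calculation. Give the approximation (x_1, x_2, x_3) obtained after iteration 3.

Iteration 1:
  x_1 = (-4 - (-3)·1.7000 - (-1)·-1.7000) / (7) = -0.0857
  x_2 = (3 - (-3)·-0.2000 - (-2)·-1.7000) / (8) = -0.1250
  x_3 = (-10 - (3)·-0.2000 - (-4)·1.7000) / (10) = -0.2600
Iteration 2:
  x_1 = (-4 - (-3)·-0.1250 - (-1)·-0.2600) / (7) = -0.6621
  x_2 = (3 - (-3)·-0.0857 - (-2)·-0.2600) / (8) = 0.2779
  x_3 = (-10 - (3)·-0.0857 - (-4)·-0.1250) / (10) = -1.0243
Iteration 3:
  x_1 = (-4 - (-3)·0.2779 - (-1)·-1.0243) / (7) = -0.5987
  x_2 = (3 - (-3)·-0.6621 - (-2)·-1.0243) / (8) = -0.1294
  x_3 = (-10 - (3)·-0.6621 - (-4)·0.2779) / (10) = -0.6902

(-0.5987, -0.1294, -0.6902)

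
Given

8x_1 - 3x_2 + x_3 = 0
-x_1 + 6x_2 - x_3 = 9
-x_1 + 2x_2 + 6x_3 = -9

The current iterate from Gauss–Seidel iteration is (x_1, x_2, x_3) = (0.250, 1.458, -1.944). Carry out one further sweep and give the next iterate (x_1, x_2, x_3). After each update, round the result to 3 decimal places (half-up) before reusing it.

(0.790, 1.308, -1.804)

One sweep:
  x_1 = (0 - (-3)·1.458 - (1)·-1.944) / (8) = 0.790
  x_2 = (9 - (-1)·0.790 - (-1)·-1.944) / (6) = 1.308
  x_3 = (-9 - (-1)·0.790 - (2)·1.308) / (6) = -1.804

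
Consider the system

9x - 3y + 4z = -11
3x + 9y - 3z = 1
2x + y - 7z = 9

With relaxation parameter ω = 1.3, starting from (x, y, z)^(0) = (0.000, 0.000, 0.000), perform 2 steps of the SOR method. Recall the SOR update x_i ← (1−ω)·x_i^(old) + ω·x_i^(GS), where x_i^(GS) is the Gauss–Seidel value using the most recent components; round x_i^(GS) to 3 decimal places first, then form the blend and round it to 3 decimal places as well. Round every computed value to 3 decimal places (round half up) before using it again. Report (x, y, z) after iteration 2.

Iteration 1:
  x: GS value = (-11 - (-3)·0.000 - (4)·0.000) / (9) = -1.222;  x ← (1−ω)·0.000 + ω·-1.222 = -1.589
  y: GS value = (1 - (3)·-1.589 - (-3)·0.000) / (9) = 0.641;  y ← (1−ω)·0.000 + ω·0.641 = 0.833
  z: GS value = (9 - (2)·-1.589 - (1)·0.833) / (-7) = -1.621;  z ← (1−ω)·0.000 + ω·-1.621 = -2.107
Iteration 2:
  x: GS value = (-11 - (-3)·0.833 - (4)·-2.107) / (9) = -0.008;  x ← (1−ω)·-1.589 + ω·-0.008 = 0.466
  y: GS value = (1 - (3)·0.466 - (-3)·-2.107) / (9) = -0.747;  y ← (1−ω)·0.833 + ω·-0.747 = -1.221
  z: GS value = (9 - (2)·0.466 - (1)·-1.221) / (-7) = -1.327;  z ← (1−ω)·-2.107 + ω·-1.327 = -1.093

(0.466, -1.221, -1.093)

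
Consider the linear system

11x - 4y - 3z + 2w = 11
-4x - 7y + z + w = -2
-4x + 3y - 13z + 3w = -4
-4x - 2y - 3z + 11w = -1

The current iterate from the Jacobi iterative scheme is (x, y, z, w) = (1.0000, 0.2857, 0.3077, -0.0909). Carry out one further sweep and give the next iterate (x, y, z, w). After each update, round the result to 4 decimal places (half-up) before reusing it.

(1.2043, -0.2547, 0.0450, 0.4086)

One sweep:
  x = (11 - (-4)·0.2857 - (-3)·0.3077 - (2)·-0.0909) / (11) = 1.2043
  y = (-2 - (-4)·1.0000 - (1)·0.3077 - (1)·-0.0909) / (-7) = -0.2547
  z = (-4 - (-4)·1.0000 - (3)·0.2857 - (3)·-0.0909) / (-13) = 0.0450
  w = (-1 - (-4)·1.0000 - (-2)·0.2857 - (-3)·0.3077) / (11) = 0.4086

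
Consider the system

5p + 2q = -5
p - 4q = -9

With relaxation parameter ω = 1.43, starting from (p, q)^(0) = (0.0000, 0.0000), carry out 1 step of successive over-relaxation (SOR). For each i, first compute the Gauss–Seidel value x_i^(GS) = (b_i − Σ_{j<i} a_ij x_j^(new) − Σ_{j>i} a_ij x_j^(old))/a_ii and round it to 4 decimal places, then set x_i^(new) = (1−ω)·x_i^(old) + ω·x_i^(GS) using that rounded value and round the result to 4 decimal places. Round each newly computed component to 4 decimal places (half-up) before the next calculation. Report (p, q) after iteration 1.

Iteration 1:
  p: GS value = (-5 - (2)·0.0000) / (5) = -1.0000;  p ← (1−ω)·0.0000 + ω·-1.0000 = -1.4300
  q: GS value = (-9 - (1)·-1.4300) / (-4) = 1.8925;  q ← (1−ω)·0.0000 + ω·1.8925 = 2.7063

(-1.4300, 2.7063)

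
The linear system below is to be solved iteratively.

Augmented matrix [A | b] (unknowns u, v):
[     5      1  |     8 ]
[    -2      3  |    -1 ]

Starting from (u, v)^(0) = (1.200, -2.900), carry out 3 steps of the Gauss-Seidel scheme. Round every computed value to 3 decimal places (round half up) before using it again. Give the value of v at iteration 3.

Iteration 1:
  u = (8 - (1)·-2.900) / (5) = 2.180
  v = (-1 - (-2)·2.180) / (3) = 1.120
Iteration 2:
  u = (8 - (1)·1.120) / (5) = 1.376
  v = (-1 - (-2)·1.376) / (3) = 0.584
Iteration 3:
  u = (8 - (1)·0.584) / (5) = 1.483
  v = (-1 - (-2)·1.483) / (3) = 0.655

0.655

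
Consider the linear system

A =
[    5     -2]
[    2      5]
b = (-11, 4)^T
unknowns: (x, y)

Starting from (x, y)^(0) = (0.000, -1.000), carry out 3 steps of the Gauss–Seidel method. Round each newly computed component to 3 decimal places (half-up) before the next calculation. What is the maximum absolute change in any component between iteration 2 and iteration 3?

0.182

Iteration 1:
  x = (-11 - (-2)·-1.000) / (5) = -2.600
  y = (4 - (2)·-2.600) / (5) = 1.840
Iteration 2:
  x = (-11 - (-2)·1.840) / (5) = -1.464
  y = (4 - (2)·-1.464) / (5) = 1.386
Iteration 3:
  x = (-11 - (-2)·1.386) / (5) = -1.646
  y = (4 - (2)·-1.646) / (5) = 1.458
Change: (-0.182, 0.072) → max |·| = 0.182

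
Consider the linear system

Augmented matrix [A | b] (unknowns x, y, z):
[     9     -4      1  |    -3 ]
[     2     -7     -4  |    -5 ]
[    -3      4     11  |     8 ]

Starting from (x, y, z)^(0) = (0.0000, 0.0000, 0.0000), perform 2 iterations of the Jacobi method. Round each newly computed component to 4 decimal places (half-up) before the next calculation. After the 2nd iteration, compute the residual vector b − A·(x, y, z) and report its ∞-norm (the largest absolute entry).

Iteration 1:
  x = (-3 - (-4)·0.0000 - (1)·0.0000) / (9) = -0.3333
  y = (-5 - (2)·0.0000 - (-4)·0.0000) / (-7) = 0.7143
  z = (8 - (-3)·0.0000 - (4)·0.0000) / (11) = 0.7273
Iteration 2:
  x = (-3 - (-4)·0.7143 - (1)·0.7273) / (9) = -0.0967
  y = (-5 - (2)·-0.3333 - (-4)·0.7273) / (-7) = 0.2035
  z = (8 - (-3)·-0.3333 - (4)·0.7143) / (11) = 0.3766
Residual b − A·x = (-1.6923, -1.8757, 2.7533); ∞-norm = 2.7533

2.7533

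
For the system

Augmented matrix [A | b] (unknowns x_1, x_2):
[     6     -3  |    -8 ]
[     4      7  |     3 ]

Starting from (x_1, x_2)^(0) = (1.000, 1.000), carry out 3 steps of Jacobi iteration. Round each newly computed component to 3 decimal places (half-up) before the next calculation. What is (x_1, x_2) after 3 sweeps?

(-0.881, 1.231)

Iteration 1:
  x_1 = (-8 - (-3)·1.000) / (6) = -0.833
  x_2 = (3 - (4)·1.000) / (7) = -0.143
Iteration 2:
  x_1 = (-8 - (-3)·-0.143) / (6) = -1.405
  x_2 = (3 - (4)·-0.833) / (7) = 0.905
Iteration 3:
  x_1 = (-8 - (-3)·0.905) / (6) = -0.881
  x_2 = (3 - (4)·-1.405) / (7) = 1.231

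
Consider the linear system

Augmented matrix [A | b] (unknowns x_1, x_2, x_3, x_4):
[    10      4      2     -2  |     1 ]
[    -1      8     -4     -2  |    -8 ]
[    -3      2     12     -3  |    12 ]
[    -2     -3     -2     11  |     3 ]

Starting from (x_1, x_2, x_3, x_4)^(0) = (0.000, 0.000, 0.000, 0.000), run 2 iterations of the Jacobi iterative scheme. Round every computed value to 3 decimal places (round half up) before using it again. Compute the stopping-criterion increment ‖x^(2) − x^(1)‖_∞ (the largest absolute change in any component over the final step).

Iteration 1:
  x_1 = (1 - (4)·0.000 - (2)·0.000 - (-2)·0.000) / (10) = 0.100
  x_2 = (-8 - (-1)·0.000 - (-4)·0.000 - (-2)·0.000) / (8) = -1.000
  x_3 = (12 - (-3)·0.000 - (2)·0.000 - (-3)·0.000) / (12) = 1.000
  x_4 = (3 - (-2)·0.000 - (-3)·0.000 - (-2)·0.000) / (11) = 0.273
Iteration 2:
  x_1 = (1 - (4)·-1.000 - (2)·1.000 - (-2)·0.273) / (10) = 0.355
  x_2 = (-8 - (-1)·0.100 - (-4)·1.000 - (-2)·0.273) / (8) = -0.419
  x_3 = (12 - (-3)·0.100 - (2)·-1.000 - (-3)·0.273) / (12) = 1.260
  x_4 = (3 - (-2)·0.100 - (-3)·-1.000 - (-2)·1.000) / (11) = 0.200
Change: (0.255, 0.581, 0.260, -0.073) → max |·| = 0.581

0.581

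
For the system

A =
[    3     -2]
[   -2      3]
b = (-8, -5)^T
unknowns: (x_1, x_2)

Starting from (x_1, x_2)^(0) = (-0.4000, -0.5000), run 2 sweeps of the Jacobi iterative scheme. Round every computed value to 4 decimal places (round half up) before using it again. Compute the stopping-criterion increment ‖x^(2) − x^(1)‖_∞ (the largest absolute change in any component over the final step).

1.7334

Iteration 1:
  x_1 = (-8 - (-2)·-0.5000) / (3) = -3.0000
  x_2 = (-5 - (-2)·-0.4000) / (3) = -1.9333
Iteration 2:
  x_1 = (-8 - (-2)·-1.9333) / (3) = -3.9555
  x_2 = (-5 - (-2)·-3.0000) / (3) = -3.6667
Change: (-0.9555, -1.7334) → max |·| = 1.7334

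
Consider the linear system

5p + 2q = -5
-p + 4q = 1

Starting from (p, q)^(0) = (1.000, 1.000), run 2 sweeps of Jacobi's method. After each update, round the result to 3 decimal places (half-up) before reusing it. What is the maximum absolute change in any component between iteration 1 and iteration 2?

0.600

Iteration 1:
  p = (-5 - (2)·1.000) / (5) = -1.400
  q = (1 - (-1)·1.000) / (4) = 0.500
Iteration 2:
  p = (-5 - (2)·0.500) / (5) = -1.200
  q = (1 - (-1)·-1.400) / (4) = -0.100
Change: (0.200, -0.600) → max |·| = 0.600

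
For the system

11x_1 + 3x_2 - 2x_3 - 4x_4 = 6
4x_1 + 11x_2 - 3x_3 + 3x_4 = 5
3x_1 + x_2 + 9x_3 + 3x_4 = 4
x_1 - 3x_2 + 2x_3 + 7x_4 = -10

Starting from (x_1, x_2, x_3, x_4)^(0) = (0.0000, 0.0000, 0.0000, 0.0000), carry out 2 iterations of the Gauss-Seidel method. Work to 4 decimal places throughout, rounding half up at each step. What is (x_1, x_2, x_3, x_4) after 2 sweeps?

(-0.0141, 0.9227, 0.8345, -1.2695)

Iteration 1:
  x_1 = (6 - (3)·0.0000 - (-2)·0.0000 - (-4)·0.0000) / (11) = 0.5455
  x_2 = (5 - (4)·0.5455 - (-3)·0.0000 - (3)·0.0000) / (11) = 0.2562
  x_3 = (4 - (3)·0.5455 - (1)·0.2562 - (3)·0.0000) / (9) = 0.2341
  x_4 = (-10 - (1)·0.5455 - (-3)·0.2562 - (2)·0.2341) / (7) = -1.4636
Iteration 2:
  x_1 = (6 - (3)·0.2562 - (-2)·0.2341 - (-4)·-1.4636) / (11) = -0.0141
  x_2 = (5 - (4)·-0.0141 - (-3)·0.2341 - (3)·-1.4636) / (11) = 0.9227
  x_3 = (4 - (3)·-0.0141 - (1)·0.9227 - (3)·-1.4636) / (9) = 0.8345
  x_4 = (-10 - (1)·-0.0141 - (-3)·0.9227 - (2)·0.8345) / (7) = -1.2695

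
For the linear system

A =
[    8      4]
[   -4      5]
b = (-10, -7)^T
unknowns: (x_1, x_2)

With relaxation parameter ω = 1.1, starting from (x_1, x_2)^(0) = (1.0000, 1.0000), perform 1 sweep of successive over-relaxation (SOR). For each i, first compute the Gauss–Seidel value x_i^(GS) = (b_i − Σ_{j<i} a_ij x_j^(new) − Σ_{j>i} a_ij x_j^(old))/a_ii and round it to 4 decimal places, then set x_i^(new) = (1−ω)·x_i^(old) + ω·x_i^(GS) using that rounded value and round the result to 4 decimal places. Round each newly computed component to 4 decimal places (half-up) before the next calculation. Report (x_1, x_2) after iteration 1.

(-2.0250, -3.4220)

Iteration 1:
  x_1: GS value = (-10 - (4)·1.0000) / (8) = -1.7500;  x_1 ← (1−ω)·1.0000 + ω·-1.7500 = -2.0250
  x_2: GS value = (-7 - (-4)·-2.0250) / (5) = -3.0200;  x_2 ← (1−ω)·1.0000 + ω·-3.0200 = -3.4220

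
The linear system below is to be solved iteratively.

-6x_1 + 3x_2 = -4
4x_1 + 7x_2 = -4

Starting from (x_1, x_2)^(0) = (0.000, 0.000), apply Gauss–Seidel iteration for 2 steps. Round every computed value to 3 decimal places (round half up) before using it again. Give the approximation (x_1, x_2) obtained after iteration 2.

(0.190, -0.680)

Iteration 1:
  x_1 = (-4 - (3)·0.000) / (-6) = 0.667
  x_2 = (-4 - (4)·0.667) / (7) = -0.953
Iteration 2:
  x_1 = (-4 - (3)·-0.953) / (-6) = 0.190
  x_2 = (-4 - (4)·0.190) / (7) = -0.680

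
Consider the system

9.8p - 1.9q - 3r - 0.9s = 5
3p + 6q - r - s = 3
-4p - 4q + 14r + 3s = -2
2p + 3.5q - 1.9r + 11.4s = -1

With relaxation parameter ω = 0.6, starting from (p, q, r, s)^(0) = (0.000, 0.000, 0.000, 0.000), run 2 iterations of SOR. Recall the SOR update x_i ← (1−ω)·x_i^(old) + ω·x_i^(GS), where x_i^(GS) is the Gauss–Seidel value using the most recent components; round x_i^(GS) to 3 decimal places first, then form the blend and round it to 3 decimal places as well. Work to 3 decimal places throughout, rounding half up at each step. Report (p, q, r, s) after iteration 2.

Iteration 1:
  p: GS value = (5 - (-1.9)·0.000 - (-3)·0.000 - (-0.9)·0.000) / (9.8) = 0.510;  p ← (1−ω)·0.000 + ω·0.510 = 0.306
  q: GS value = (3 - (3)·0.306 - (-1)·0.000 - (-1)·0.000) / (6) = 0.347;  q ← (1−ω)·0.000 + ω·0.347 = 0.208
  r: GS value = (-2 - (-4)·0.306 - (-4)·0.208 - (3)·0.000) / (14) = 0.004;  r ← (1−ω)·0.000 + ω·0.004 = 0.002
  s: GS value = (-1 - (2)·0.306 - (3.5)·0.208 - (-1.9)·0.002) / (11.4) = -0.205;  s ← (1−ω)·0.000 + ω·-0.205 = -0.123
Iteration 2:
  p: GS value = (5 - (-1.9)·0.208 - (-3)·0.002 - (-0.9)·-0.123) / (9.8) = 0.540;  p ← (1−ω)·0.306 + ω·0.540 = 0.446
  q: GS value = (3 - (3)·0.446 - (-1)·0.002 - (-1)·-0.123) / (6) = 0.257;  q ← (1−ω)·0.208 + ω·0.257 = 0.237
  r: GS value = (-2 - (-4)·0.446 - (-4)·0.237 - (3)·-0.123) / (14) = 0.079;  r ← (1−ω)·0.002 + ω·0.079 = 0.048
  s: GS value = (-1 - (2)·0.446 - (3.5)·0.237 - (-1.9)·0.048) / (11.4) = -0.231;  s ← (1−ω)·-0.123 + ω·-0.231 = -0.188

(0.446, 0.237, 0.048, -0.188)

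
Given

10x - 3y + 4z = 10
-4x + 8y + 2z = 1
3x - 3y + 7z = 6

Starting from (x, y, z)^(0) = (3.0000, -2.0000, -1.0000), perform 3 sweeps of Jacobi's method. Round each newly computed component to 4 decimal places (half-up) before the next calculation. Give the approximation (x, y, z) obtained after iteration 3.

Iteration 1:
  x = (10 - (-3)·-2.0000 - (4)·-1.0000) / (10) = 0.8000
  y = (1 - (-4)·3.0000 - (2)·-1.0000) / (8) = 1.8750
  z = (6 - (3)·3.0000 - (-3)·-2.0000) / (7) = -1.2857
Iteration 2:
  x = (10 - (-3)·1.8750 - (4)·-1.2857) / (10) = 2.0768
  y = (1 - (-4)·0.8000 - (2)·-1.2857) / (8) = 0.8464
  z = (6 - (3)·0.8000 - (-3)·1.8750) / (7) = 1.3179
Iteration 3:
  x = (10 - (-3)·0.8464 - (4)·1.3179) / (10) = 0.7268
  y = (1 - (-4)·2.0768 - (2)·1.3179) / (8) = 0.8339
  z = (6 - (3)·2.0768 - (-3)·0.8464) / (7) = 0.3298

(0.7268, 0.8339, 0.3298)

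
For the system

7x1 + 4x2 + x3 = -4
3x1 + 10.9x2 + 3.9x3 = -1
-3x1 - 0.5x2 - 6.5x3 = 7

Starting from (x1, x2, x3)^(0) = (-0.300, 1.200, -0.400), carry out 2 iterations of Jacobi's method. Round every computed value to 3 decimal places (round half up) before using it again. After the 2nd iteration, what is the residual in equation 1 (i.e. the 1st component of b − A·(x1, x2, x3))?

-2.388

Iteration 1:
  x1 = (-4 - (4)·1.200 - (1)·-0.400) / (7) = -1.200
  x2 = (-1 - (3)·-0.300 - (3.9)·-0.400) / (10.9) = 0.134
  x3 = (7 - (-3)·-0.300 - (-0.5)·1.200) / (-6.5) = -1.031
Iteration 2:
  x1 = (-4 - (4)·0.134 - (1)·-1.031) / (7) = -0.501
  x2 = (-1 - (3)·-1.200 - (3.9)·-1.031) / (10.9) = 0.607
  x3 = (7 - (-3)·-1.200 - (-0.5)·0.134) / (-6.5) = -0.533
Residual b − A·x = (-2.388, -4.035, 2.336)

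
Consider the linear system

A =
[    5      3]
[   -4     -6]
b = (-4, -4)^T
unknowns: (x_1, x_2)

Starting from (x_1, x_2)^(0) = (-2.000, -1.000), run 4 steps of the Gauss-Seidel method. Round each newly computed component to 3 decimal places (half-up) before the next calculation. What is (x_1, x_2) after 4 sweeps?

(-1.885, 1.923)

Iteration 1:
  x_1 = (-4 - (3)·-1.000) / (5) = -0.200
  x_2 = (-4 - (-4)·-0.200) / (-6) = 0.800
Iteration 2:
  x_1 = (-4 - (3)·0.800) / (5) = -1.280
  x_2 = (-4 - (-4)·-1.280) / (-6) = 1.520
Iteration 3:
  x_1 = (-4 - (3)·1.520) / (5) = -1.712
  x_2 = (-4 - (-4)·-1.712) / (-6) = 1.808
Iteration 4:
  x_1 = (-4 - (3)·1.808) / (5) = -1.885
  x_2 = (-4 - (-4)·-1.885) / (-6) = 1.923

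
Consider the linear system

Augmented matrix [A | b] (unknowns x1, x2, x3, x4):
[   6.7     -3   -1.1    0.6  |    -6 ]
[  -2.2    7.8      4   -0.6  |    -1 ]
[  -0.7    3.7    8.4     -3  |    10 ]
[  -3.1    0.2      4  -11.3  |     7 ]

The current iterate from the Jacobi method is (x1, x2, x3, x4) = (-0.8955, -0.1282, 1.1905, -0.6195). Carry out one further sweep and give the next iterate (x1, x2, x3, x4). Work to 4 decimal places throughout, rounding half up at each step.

(-0.7020, -1.0389, 0.9511, 0.0453)

One sweep:
  x1 = (-6 - (-3)·-0.1282 - (-1.1)·1.1905 - (0.6)·-0.6195) / (6.7) = -0.7020
  x2 = (-1 - (-2.2)·-0.8955 - (4)·1.1905 - (-0.6)·-0.6195) / (7.8) = -1.0389
  x3 = (10 - (-0.7)·-0.8955 - (3.7)·-0.1282 - (-3)·-0.6195) / (8.4) = 0.9511
  x4 = (7 - (-3.1)·-0.8955 - (0.2)·-0.1282 - (4)·1.1905) / (-11.3) = 0.0453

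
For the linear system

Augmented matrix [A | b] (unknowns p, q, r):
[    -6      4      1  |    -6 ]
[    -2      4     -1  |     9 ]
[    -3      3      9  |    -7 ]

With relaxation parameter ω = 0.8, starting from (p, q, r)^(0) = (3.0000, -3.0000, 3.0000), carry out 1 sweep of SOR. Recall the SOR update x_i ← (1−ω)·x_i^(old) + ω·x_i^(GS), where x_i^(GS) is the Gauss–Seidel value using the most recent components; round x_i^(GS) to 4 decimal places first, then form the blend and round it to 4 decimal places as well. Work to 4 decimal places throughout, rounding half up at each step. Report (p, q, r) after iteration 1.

Iteration 1:
  p: GS value = (-6 - (4)·-3.0000 - (1)·3.0000) / (-6) = -0.5000;  p ← (1−ω)·3.0000 + ω·-0.5000 = 0.2000
  q: GS value = (9 - (-2)·0.2000 - (-1)·3.0000) / (4) = 3.1000;  q ← (1−ω)·-3.0000 + ω·3.1000 = 1.8800
  r: GS value = (-7 - (-3)·0.2000 - (3)·1.8800) / (9) = -1.3378;  r ← (1−ω)·3.0000 + ω·-1.3378 = -0.4702

(0.2000, 1.8800, -0.4702)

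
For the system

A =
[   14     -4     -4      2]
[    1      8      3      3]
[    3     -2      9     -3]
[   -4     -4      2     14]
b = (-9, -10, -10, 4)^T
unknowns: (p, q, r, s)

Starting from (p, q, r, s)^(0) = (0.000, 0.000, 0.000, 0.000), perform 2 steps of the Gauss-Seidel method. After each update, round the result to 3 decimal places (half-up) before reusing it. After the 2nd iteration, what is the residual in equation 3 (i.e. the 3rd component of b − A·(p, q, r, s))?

Iteration 1:
  p = (-9 - (-4)·0.000 - (-4)·0.000 - (2)·0.000) / (14) = -0.643
  q = (-10 - (1)·-0.643 - (3)·0.000 - (3)·0.000) / (8) = -1.170
  r = (-10 - (3)·-0.643 - (-2)·-1.170 - (-3)·0.000) / (9) = -1.157
  s = (4 - (-4)·-0.643 - (-4)·-1.170 - (2)·-1.157) / (14) = -0.067
Iteration 2:
  p = (-9 - (-4)·-1.170 - (-4)·-1.157 - (2)·-0.067) / (14) = -1.298
  q = (-10 - (1)·-1.298 - (3)·-1.157 - (3)·-0.067) / (8) = -0.629
  r = (-10 - (3)·-1.298 - (-2)·-0.629 - (-3)·-0.067) / (9) = -0.841
  s = (4 - (-4)·-1.298 - (-4)·-0.629 - (2)·-0.841) / (14) = -0.145
Residual b − A·x = (3.582, -0.712, -0.230, 0.004)

-0.230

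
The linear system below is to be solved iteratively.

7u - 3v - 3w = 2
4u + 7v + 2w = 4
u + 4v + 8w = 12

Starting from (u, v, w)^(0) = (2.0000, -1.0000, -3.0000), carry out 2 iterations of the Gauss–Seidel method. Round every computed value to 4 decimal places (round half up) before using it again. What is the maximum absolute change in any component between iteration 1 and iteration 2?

Iteration 1:
  u = (2 - (-3)·-1.0000 - (-3)·-3.0000) / (7) = -1.4286
  v = (4 - (4)·-1.4286 - (2)·-3.0000) / (7) = 2.2449
  w = (12 - (1)·-1.4286 - (4)·2.2449) / (8) = 0.5561
Iteration 2:
  u = (2 - (-3)·2.2449 - (-3)·0.5561) / (7) = 1.4861
  v = (4 - (4)·1.4861 - (2)·0.5561) / (7) = -0.4367
  w = (12 - (1)·1.4861 - (4)·-0.4367) / (8) = 1.5326
Change: (2.9147, -2.6816, 0.9765) → max |·| = 2.9147

2.9147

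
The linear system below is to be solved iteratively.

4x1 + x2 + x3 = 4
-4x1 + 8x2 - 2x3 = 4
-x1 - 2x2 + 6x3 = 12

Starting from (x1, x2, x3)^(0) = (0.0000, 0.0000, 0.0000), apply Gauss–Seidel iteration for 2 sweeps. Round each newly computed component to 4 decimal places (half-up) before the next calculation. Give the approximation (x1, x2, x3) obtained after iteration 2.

Iteration 1:
  x1 = (4 - (1)·0.0000 - (1)·0.0000) / (4) = 1.0000
  x2 = (4 - (-4)·1.0000 - (-2)·0.0000) / (8) = 1.0000
  x3 = (12 - (-1)·1.0000 - (-2)·1.0000) / (6) = 2.5000
Iteration 2:
  x1 = (4 - (1)·1.0000 - (1)·2.5000) / (4) = 0.1250
  x2 = (4 - (-4)·0.1250 - (-2)·2.5000) / (8) = 1.1875
  x3 = (12 - (-1)·0.1250 - (-2)·1.1875) / (6) = 2.4167

(0.1250, 1.1875, 2.4167)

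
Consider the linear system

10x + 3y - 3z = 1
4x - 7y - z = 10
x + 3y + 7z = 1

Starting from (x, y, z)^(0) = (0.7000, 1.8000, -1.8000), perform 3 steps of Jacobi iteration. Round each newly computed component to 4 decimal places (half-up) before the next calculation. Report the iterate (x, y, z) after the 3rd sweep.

(0.8494, -1.4518, 0.9344)

Iteration 1:
  x = (1 - (3)·1.8000 - (-3)·-1.8000) / (10) = -0.9800
  y = (10 - (4)·0.7000 - (-1)·-1.8000) / (-7) = -0.7714
  z = (1 - (1)·0.7000 - (3)·1.8000) / (7) = -0.7286
Iteration 2:
  x = (1 - (3)·-0.7714 - (-3)·-0.7286) / (10) = 0.1128
  y = (10 - (4)·-0.9800 - (-1)·-0.7286) / (-7) = -1.8845
  z = (1 - (1)·-0.9800 - (3)·-0.7714) / (7) = 0.6135
Iteration 3:
  x = (1 - (3)·-1.8845 - (-3)·0.6135) / (10) = 0.8494
  y = (10 - (4)·0.1128 - (-1)·0.6135) / (-7) = -1.4518
  z = (1 - (1)·0.1128 - (3)·-1.8845) / (7) = 0.9344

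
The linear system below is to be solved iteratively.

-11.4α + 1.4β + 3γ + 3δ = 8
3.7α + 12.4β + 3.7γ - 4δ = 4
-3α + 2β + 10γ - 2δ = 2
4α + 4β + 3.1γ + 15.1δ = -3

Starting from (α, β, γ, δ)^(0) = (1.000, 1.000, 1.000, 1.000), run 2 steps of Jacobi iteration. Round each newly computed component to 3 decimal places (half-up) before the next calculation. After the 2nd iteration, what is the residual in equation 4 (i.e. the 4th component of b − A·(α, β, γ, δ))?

Iteration 1:
  α = (8 - (1.4)·1.000 - (3)·1.000 - (3)·1.000) / (-11.4) = -0.053
  β = (4 - (3.7)·1.000 - (3.7)·1.000 - (-4)·1.000) / (12.4) = 0.048
  γ = (2 - (-3)·1.000 - (2)·1.000 - (-2)·1.000) / (10) = 0.500
  δ = (-3 - (4)·1.000 - (4)·1.000 - (3.1)·1.000) / (15.1) = -0.934
Iteration 2:
  α = (8 - (1.4)·0.048 - (3)·0.500 - (3)·-0.934) / (-11.4) = -0.810
  β = (4 - (3.7)·-0.053 - (3.7)·0.500 - (-4)·-0.934) / (12.4) = -0.112
  γ = (2 - (-3)·-0.053 - (2)·0.048 - (-2)·-0.934) / (10) = -0.012
  δ = (-3 - (4)·-0.053 - (4)·0.048 - (3.1)·0.500) / (15.1) = -0.300
Residual b − A·x = (-0.141, 7.230, -0.686, 5.255)

5.255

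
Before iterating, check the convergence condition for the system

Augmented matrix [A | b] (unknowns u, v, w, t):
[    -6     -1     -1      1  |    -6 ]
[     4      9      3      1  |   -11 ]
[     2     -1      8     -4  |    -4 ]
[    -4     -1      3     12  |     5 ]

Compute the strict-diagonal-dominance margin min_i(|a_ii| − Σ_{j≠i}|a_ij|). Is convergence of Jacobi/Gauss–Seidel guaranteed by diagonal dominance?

row 1: |-6| − (1+1+1) = 3
row 2: |9| − (4+3+1) = 1
row 3: |8| − (2+1+4) = 1
row 4: |12| − (4+1+3) = 4
minimum over rows = 1 → strictly diagonally dominant (convergence guaranteed)

1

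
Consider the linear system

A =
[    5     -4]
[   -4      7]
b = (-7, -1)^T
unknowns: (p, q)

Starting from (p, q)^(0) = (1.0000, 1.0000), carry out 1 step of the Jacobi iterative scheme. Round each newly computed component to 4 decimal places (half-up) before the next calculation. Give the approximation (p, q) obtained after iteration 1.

Iteration 1:
  p = (-7 - (-4)·1.0000) / (5) = -0.6000
  q = (-1 - (-4)·1.0000) / (7) = 0.4286

(-0.6000, 0.4286)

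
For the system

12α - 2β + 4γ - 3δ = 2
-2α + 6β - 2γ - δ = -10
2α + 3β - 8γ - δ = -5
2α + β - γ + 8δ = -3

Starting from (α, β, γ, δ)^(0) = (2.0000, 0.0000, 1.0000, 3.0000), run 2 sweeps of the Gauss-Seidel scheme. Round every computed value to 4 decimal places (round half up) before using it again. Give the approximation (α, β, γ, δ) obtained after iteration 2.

Iteration 1:
  α = (2 - (-2)·0.0000 - (4)·1.0000 - (-3)·3.0000) / (12) = 0.5833
  β = (-10 - (-2)·0.5833 - (-2)·1.0000 - (-1)·3.0000) / (6) = -0.6389
  γ = (-5 - (2)·0.5833 - (3)·-0.6389 - (-1)·3.0000) / (-8) = 0.1562
  δ = (-3 - (2)·0.5833 - (1)·-0.6389 - (-1)·0.1562) / (8) = -0.4214
Iteration 2:
  α = (2 - (-2)·-0.6389 - (4)·0.1562 - (-3)·-0.4214) / (12) = -0.0972
  β = (-10 - (-2)·-0.0972 - (-2)·0.1562 - (-1)·-0.4214) / (6) = -1.7172
  γ = (-5 - (2)·-0.0972 - (3)·-1.7172 - (-1)·-0.4214) / (-8) = 0.0094
  δ = (-3 - (2)·-0.0972 - (1)·-1.7172 - (-1)·0.0094) / (8) = -0.1349

(-0.0972, -1.7172, 0.0094, -0.1349)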